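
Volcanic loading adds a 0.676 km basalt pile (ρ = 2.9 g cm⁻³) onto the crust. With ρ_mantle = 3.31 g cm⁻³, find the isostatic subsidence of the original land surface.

Subaerial loading: s = t ρ_load / ρ_m.
s = 0.676 km × 2.9/3.31 = 0.592 km.

0.592 km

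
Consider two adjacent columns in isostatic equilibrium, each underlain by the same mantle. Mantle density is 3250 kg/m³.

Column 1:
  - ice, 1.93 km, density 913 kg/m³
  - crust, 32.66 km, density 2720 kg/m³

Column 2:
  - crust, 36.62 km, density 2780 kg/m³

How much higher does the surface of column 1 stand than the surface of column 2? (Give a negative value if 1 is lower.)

1.42 km

For any compensation level in the mantle, the mantle terms cancel and isostasy reduces to e = (Σt_1 − Σt_2) − (Σ(ρt)_1 − Σ(ρt)_2) / ρ_m.
Σt_1 = 34.59 km; Σt_2 = 36.62 km; Σ(ρt)_1 = 90597.29; Σ(ρt)_2 = 101803.6 (in km·kg/m³).
e = (34.59 − 36.62) − (90597.29 − 101803.6) / 3250 = 1.42 km.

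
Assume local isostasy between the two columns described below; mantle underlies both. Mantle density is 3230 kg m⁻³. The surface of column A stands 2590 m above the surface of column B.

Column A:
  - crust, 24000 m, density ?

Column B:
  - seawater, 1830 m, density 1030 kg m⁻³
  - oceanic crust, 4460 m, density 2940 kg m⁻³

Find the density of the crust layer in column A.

2660 kg m⁻³

Take the compensation level at the base of the deeper column (depth z_c below the surface of column A) and equate Σ ρ_i t_i down to z_c; mantle fills any gap and the z_c terms cancel.
Column A: 24000×ρ + (z_c − 24000)×3230
Column B: 2590×0 + 1830×1030 + 4460×2940 + (z_c − 2590 − 6290)×3230
The z_c×3230 term appears on both sides and cancels. Collect the known terms of each column as K = Σ(ρt)_known − 3230 × (depth of known layers): K_A = 0 − 3230×24000 = −77520000; K_B = 14997300 − 3230×(2590 + 6290) = −13685100.
Balance: K_A + 24000×ρ = K_B, so ρ = (K_B − K_A)/24000 = 63834900/24000 = 2660 kg m⁻³.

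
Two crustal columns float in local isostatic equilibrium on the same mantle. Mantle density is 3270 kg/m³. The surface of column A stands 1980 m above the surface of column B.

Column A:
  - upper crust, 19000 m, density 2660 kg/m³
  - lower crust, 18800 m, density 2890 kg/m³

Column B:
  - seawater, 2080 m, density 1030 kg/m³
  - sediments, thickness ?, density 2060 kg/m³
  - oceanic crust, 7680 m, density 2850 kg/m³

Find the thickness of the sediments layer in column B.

3620 m

Take the compensation level at the base of the deeper column (depth z_c below the surface of column A) and equate Σ ρ_i t_i down to z_c; mantle fills any gap and the z_c terms cancel.
Column A: 19000×2660 + 18800×2890 + (z_c − 37800)×3270
Column B: 1980×0 + 2080×1030 + x×2060 + 7680×2850 + (z_c − 1980 − 9760 − x)×3270
The z_c×3270 term appears on both sides and cancels. Collect the known terms of each column as K = Σ(ρt)_known − 3270 × (depth of known layers): K_A = 104872000 − 3270×37800 = −18734000; K_B = 24030400 − 3270×(1980 + 9760) = −14359400.
Balance: K_A = K_B − x×(3270 − 2060), so x = (K_B − K_A)/(3270 − 2060) = 4374600/1210 = 3620 m.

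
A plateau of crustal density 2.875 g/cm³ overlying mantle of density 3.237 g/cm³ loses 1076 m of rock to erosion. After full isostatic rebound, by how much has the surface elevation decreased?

120 m

Rebound u = e ρ_c/ρ_m = 1076 m × 2.875/3.237 = 955.7 m.
Net surface drop = e − u = 1076 m − 955.7 m = e (ρ_m − ρ_c)/ρ_m = 120 m.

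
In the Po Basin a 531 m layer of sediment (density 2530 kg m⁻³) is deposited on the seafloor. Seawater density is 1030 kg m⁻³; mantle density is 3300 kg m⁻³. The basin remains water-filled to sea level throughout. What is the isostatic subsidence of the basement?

Submarine loading: the sediment displaces seawater, and the subsidence is in turn flooded, so s (ρ_m − ρ_w) = t (ρ_sed − ρ_w).
s = 531 m × (2530 − 1030) / (3300 − 1030) = 351 m.

351 m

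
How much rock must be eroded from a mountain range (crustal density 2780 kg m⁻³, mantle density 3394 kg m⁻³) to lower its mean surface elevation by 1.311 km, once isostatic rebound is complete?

Net drop Δ = e − u = e − e ρ_c/ρ_m = e (ρ_m − ρ_c)/ρ_m.
e = Δ ρ_m/(ρ_m − ρ_c) = 1.311 km × 3394/614 = 7.25 km.

7.25 km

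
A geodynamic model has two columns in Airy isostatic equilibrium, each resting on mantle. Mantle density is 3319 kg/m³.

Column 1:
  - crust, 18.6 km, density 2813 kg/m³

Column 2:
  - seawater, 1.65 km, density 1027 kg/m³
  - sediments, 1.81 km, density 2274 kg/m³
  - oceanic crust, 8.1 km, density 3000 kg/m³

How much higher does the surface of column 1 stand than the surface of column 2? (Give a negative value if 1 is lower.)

0.348 km

For any compensation level in the mantle, the mantle terms cancel and isostasy reduces to e = (Σt_1 − Σt_2) − (Σ(ρt)_1 − Σ(ρt)_2) / ρ_m.
Σt_1 = 18.6 km; Σt_2 = 11.56 km; Σ(ρt)_1 = 52321.8; Σ(ρt)_2 = 30110.49 (in km·kg/m³).
e = (18.6 − 11.56) − (52321.8 − 30110.49) / 3319 = 0.348 km.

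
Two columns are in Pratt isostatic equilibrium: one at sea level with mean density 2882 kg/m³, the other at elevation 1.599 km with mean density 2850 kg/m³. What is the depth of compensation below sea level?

142 km

ρ_ref D = ρ (D + h) → D (ρ_ref − ρ) = ρ h.
D = ρ h/(ρ_ref − ρ) = 2850 × 1.599 km/(2882 − 2850) = 142 km.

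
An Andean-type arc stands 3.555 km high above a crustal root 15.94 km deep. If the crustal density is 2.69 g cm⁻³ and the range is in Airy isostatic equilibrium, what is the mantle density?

Airy balance: ρ_c h = (ρ_m − ρ_c) r → ρ_m = ρ_c (1 + h/r).
ρ_m = 2.69 × (1 + 3.555 km/15.94 km) = 3.29 g cm⁻³.

3.29 g cm⁻³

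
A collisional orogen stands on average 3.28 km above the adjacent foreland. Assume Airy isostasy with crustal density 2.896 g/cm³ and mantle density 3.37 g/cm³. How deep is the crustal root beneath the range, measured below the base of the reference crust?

For local isostatic compensation: the weight of the topography is balanced by the buoyancy of the root, ρ_c h = (ρ_m − ρ_c) r.
r = h · ρ_c / (ρ_m − ρ_c) = 3.28 km × 2.896 / (3.37 − 2.896) = 20 km.

20 km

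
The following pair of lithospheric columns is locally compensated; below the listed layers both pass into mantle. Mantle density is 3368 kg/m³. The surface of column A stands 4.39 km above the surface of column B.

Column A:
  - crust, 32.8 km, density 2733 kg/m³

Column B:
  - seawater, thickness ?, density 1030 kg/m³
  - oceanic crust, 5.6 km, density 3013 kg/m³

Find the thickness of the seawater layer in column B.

1.73 km

Take the compensation level at the base of the deeper column (depth z_c below the surface of column A) and equate Σ ρ_i t_i down to z_c; mantle fills any gap and the z_c terms cancel.
Column A: 32.8×2733 + (z_c − 32.8)×3368
Column B: 4.39×0 + x×1030 + 5.6×3013 + (z_c − 4.39 − 5.6 − x)×3368
The z_c×3368 term appears on both sides and cancels. Collect the known terms of each column as K = Σ(ρt)_known − 3368 × (depth of known layers): K_A = 89642.4 − 3368×32.8 = −20828; K_B = 16872.8 − 3368×(4.39 + 5.6) = −16773.52.
Balance: K_A = K_B − x×(3368 − 1030), so x = (K_B − K_A)/(3368 − 1030) = 4054.48/2338 = 1.73 km.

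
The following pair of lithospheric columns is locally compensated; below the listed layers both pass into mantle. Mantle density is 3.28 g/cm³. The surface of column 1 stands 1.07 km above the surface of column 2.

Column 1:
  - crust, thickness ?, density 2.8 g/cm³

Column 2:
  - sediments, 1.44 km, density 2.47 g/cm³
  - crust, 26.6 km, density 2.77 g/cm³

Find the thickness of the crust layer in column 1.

38 km

Take the compensation level at the base of the deeper column (depth z_c below the surface of column 1) and equate Σ ρ_i t_i down to z_c; mantle fills any gap and the z_c terms cancel.
Column 1: x×2.8 + (z_c − 0 − x)×3.28
Column 2: 1.07×0 + 1.44×2.47 + 26.6×2.77 + (z_c − 1.07 − 28.04)×3.28
The z_c×3.28 term appears on both sides and cancels. Collect the known terms of each column as K = Σ(ρt)_known − 3.28 × (depth of known layers): K_1 = 0 − 3.28×0 = 0; K_2 = 77.2388 − 3.28×(1.07 + 28.04) = −18.242.
Balance: K_1 − x×(3.28 − 2.8) = K_2, so x = (K_1 − K_2)/(3.28 − 2.8) = 18.242/0.48 = 38 km.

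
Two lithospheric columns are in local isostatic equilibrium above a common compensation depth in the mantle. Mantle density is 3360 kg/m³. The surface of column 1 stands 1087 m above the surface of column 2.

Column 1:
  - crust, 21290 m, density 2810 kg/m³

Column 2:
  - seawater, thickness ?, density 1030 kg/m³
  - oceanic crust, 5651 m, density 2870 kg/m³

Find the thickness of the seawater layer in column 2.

2270 m

Take the compensation level at the base of the deeper column (depth z_c below the surface of column 1) and equate Σ ρ_i t_i down to z_c; mantle fills any gap and the z_c terms cancel.
Column 1: 21290×2810 + (z_c − 21290)×3360
Column 2: 1087×0 + x×1030 + 5651×2870 + (z_c − 1087 − 5651 − x)×3360
The z_c×3360 term appears on both sides and cancels. Collect the known terms of each column as K = Σ(ρt)_known − 3360 × (depth of known layers): K_1 = 59824900 − 3360×21290 = −11709500; K_2 = 16218370 − 3360×(1087 + 5651) = −6421310.
Balance: K_1 = K_2 − x×(3360 − 1030), so x = (K_2 − K_1)/(3360 − 1030) = 5288190/2330 = 2270 m.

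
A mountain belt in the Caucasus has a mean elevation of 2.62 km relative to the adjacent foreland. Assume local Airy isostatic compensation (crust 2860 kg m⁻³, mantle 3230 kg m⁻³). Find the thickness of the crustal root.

20.3 km

By Archimedes' principle applied to the lithosphere: the weight of the topography is balanced by the buoyancy of the root, ρ_c h = (ρ_m − ρ_c) r.
r = h · ρ_c / (ρ_m − ρ_c) = 2.62 km × 2860 / (3230 − 2860) = 20.3 km.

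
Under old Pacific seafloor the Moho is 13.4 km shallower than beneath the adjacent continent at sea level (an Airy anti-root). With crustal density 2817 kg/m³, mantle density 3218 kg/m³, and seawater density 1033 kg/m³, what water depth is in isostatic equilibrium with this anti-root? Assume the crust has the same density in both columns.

Replacing a thickness d of crust by seawater at the top must be balanced by replacing crust with mantle at the base: d (ρ_c − ρ_w) = a (ρ_m − ρ_c).
d = a (ρ_m − ρ_c)/(ρ_c − ρ_w) = 13.4 km × 401/1784 = 3.01 km.

3.01 km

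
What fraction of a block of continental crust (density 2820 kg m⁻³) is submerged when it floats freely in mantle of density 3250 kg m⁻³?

Submerged fraction = ρ_obj/ρ_fluid = 2820/3250 = 0.868.

0.868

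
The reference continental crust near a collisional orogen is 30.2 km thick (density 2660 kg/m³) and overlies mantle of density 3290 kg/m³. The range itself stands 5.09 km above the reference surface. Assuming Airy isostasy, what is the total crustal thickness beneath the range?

56.8 km

Root depth r = h ρ_c / (ρ_m − ρ_c) = 5.09 km × 2660 / 630 = 21.49 km.
Total thickness = T + h + r = 30.2 km + 5.09 km + 21.49 km = 56.8 km.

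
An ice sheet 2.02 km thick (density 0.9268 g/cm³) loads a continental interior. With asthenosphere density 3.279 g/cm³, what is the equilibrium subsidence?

0.571 km

Isostatic balance requires: the ice load ρ_ice t is balanced by mantle displaced below, ρ_m s.
s = t ρ_ice / ρ_m = 2.02 km × 0.9268/3.279 = 0.571 km.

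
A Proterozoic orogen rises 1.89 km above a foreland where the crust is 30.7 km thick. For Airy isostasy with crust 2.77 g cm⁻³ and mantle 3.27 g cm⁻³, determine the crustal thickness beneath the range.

43.1 km

Root depth r = h ρ_c / (ρ_m − ρ_c) = 1.89 km × 2.77 / 0.5 = 10.47 km.
Total thickness = T + h + r = 30.7 km + 1.89 km + 10.47 km = 43.1 km.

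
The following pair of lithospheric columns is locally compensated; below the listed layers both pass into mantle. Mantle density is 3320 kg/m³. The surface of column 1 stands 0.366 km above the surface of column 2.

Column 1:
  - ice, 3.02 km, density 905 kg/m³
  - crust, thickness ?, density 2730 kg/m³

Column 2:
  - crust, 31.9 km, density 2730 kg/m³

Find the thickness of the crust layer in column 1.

21.6 km

Take the compensation level at the base of the deeper column (depth z_c below the surface of column 1) and equate Σ ρ_i t_i down to z_c; mantle fills any gap and the z_c terms cancel.
Column 1: 3.02×905 + x×2730 + (z_c − 3.02 − x)×3320
Column 2: 0.366×0 + 31.9×2730 + (z_c − 0.366 − 31.9)×3320
The z_c×3320 term appears on both sides and cancels. Collect the known terms of each column as K = Σ(ρt)_known − 3320 × (depth of known layers): K_1 = 2733.1 − 3320×3.02 = −7293.3; K_2 = 87087 − 3320×(0.366 + 31.9) = −20036.12.
Balance: K_1 − x×(3320 − 2730) = K_2, so x = (K_1 − K_2)/(3320 − 2730) = 12742.8/590 = 21.6 km.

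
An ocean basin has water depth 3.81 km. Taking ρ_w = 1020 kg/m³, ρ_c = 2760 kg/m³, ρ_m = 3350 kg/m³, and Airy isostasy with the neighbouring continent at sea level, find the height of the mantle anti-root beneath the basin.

11.2 km

For local isostatic compensation: replacing crust with seawater at the top is compensated by replacing crust with mantle at the base: d (ρ_c − ρ_w) = a (ρ_m − ρ_c).
a = d (ρ_c − ρ_w)/(ρ_m − ρ_c) = 3.81 km × 1740/590 = 11.2 km.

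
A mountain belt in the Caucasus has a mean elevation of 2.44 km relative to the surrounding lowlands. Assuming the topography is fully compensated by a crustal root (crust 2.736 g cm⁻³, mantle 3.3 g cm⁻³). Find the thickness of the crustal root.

11.8 km

Balancing pressure at the compensation depth: the weight of the topography is balanced by the buoyancy of the root, ρ_c h = (ρ_m − ρ_c) r.
r = h · ρ_c / (ρ_m − ρ_c) = 2.44 km × 2.736 / (3.3 − 2.736) = 11.8 km.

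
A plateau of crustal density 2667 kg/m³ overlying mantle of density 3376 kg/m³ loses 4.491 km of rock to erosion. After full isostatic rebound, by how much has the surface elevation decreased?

0.943 km

Rebound u = e ρ_c/ρ_m = 4.491 km × 2667/3376 = 3.548 km.
Net surface drop = e − u = 4.491 km − 3.548 km = e (ρ_m − ρ_c)/ρ_m = 0.943 km.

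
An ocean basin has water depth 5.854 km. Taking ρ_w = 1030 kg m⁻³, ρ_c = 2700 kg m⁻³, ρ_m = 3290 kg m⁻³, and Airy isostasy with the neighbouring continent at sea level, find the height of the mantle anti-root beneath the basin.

By Archimedes' principle applied to the lithosphere: replacing crust with seawater at the top is compensated by replacing crust with mantle at the base: d (ρ_c − ρ_w) = a (ρ_m − ρ_c).
a = d (ρ_c − ρ_w)/(ρ_m − ρ_c) = 5.854 km × 1670/590 = 16.6 km.

16.6 km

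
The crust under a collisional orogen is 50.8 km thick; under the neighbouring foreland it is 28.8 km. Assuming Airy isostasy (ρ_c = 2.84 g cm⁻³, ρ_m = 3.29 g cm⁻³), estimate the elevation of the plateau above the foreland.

3.01 km

Excess crust Δ = 50.8 km − 28.8 km = 22 km, split between elevation h and root r with h + r = Δ.
Airy balance ρ_c h = (ρ_m − ρ_c) r gives r = h ρ_c/(ρ_m − ρ_c), so h (1 + ρ_c/(ρ_m − ρ_c)) = Δ, i.e. h = Δ (ρ_m − ρ_c)/ρ_m.
h = 22 km × 0.45/3.29 = 3.01 km.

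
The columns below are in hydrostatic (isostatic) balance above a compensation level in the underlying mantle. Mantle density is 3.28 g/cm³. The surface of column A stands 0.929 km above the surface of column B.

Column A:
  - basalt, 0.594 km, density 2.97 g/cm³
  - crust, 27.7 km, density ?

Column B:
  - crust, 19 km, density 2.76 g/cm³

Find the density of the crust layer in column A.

Take the compensation level at the base of the deeper column (depth z_c below the surface of column A) and equate Σ ρ_i t_i down to z_c; mantle fills any gap and the z_c terms cancel.
Column A: 0.594×2.97 + 27.7×ρ + (z_c − 28.294)×3.28
Column B: 0.929×0 + 19×2.76 + (z_c − 0.929 − 19)×3.28
The z_c×3.28 term appears on both sides and cancels. Collect the known terms of each column as K = Σ(ρt)_known − 3.28 × (depth of known layers): K_A = 1.76418 − 3.28×28.294 = −91.04014; K_B = 52.44 − 3.28×(0.929 + 19) = −12.92712.
Balance: K_A + 27.7×ρ = K_B, so ρ = (K_B − K_A)/27.7 = 78.113/27.7 = 2.82 g/cm³.

2.82 g/cm³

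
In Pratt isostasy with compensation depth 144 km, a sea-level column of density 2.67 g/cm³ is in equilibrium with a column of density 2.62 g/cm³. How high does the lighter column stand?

2.75 km

ρ_ref D = ρ (D + h) → h = D (ρ_ref − ρ)/ρ.
h = 144 km × (2.67 − 2.62)/2.62 = 2.75 km.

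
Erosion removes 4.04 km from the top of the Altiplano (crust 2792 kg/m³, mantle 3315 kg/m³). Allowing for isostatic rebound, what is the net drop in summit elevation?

Rebound u = e ρ_c/ρ_m = 4.04 km × 2792/3315 = 3.403 km.
Net surface drop = e − u = 4.04 km − 3.403 km = e (ρ_m − ρ_c)/ρ_m = 0.637 km.

0.637 km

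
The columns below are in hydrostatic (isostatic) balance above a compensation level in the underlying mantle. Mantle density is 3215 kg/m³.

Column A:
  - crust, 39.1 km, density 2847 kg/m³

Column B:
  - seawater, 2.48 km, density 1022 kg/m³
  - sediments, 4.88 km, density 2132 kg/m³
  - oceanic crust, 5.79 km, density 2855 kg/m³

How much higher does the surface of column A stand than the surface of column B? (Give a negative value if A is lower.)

0.492 km

For any compensation level in the mantle, the mantle terms cancel and isostasy reduces to e = (Σt_A − Σt_B) − (Σ(ρt)_A − Σ(ρt)_B) / ρ_m.
Σt_A = 39.1 km; Σt_B = 13.15 km; Σ(ρt)_A = 111317.7; Σ(ρt)_B = 29469.17 (in km·kg/m³).
e = (39.1 − 13.15) − (111317.7 − 29469.17) / 3215 = 0.492 km.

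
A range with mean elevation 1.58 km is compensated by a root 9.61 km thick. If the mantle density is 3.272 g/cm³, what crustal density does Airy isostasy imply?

2.81 g/cm³

ρ_c h = (ρ_m − ρ_c) r → ρ_c (h + r) = ρ_m r → ρ_c = ρ_m r / (h + r).
ρ_c = 3.272 × 9.61 km / (1.58 km + 9.61 km) = 2.81 g/cm³.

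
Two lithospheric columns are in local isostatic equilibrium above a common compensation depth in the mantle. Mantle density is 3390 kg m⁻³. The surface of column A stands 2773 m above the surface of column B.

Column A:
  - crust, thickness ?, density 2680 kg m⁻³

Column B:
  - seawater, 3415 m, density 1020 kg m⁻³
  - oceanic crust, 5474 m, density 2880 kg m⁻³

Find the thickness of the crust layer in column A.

28600 m

Take the compensation level at the base of the deeper column (depth z_c below the surface of column A) and equate Σ ρ_i t_i down to z_c; mantle fills any gap and the z_c terms cancel.
Column A: x×2680 + (z_c − 0 − x)×3390
Column B: 2773×0 + 3415×1020 + 5474×2880 + (z_c − 2773 − 8889)×3390
The z_c×3390 term appears on both sides and cancels. Collect the known terms of each column as K = Σ(ρt)_known − 3390 × (depth of known layers): K_A = 0 − 3390×0 = 0; K_B = 19248420 − 3390×(2773 + 8889) = −20285760.
Balance: K_A − x×(3390 − 2680) = K_B, so x = (K_A − K_B)/(3390 − 2680) = 20285800/710 = 28600 m.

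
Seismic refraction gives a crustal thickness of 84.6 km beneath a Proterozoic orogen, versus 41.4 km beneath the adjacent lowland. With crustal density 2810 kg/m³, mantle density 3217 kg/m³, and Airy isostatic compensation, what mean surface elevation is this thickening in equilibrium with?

5.47 km

Excess crust Δ = 84.6 km − 41.4 km = 43.2 km, split between elevation h and root r with h + r = Δ.
Airy balance ρ_c h = (ρ_m − ρ_c) r gives r = h ρ_c/(ρ_m − ρ_c), so h (1 + ρ_c/(ρ_m − ρ_c)) = Δ, i.e. h = Δ (ρ_m − ρ_c)/ρ_m.
h = 43.2 km × 407/3217 = 5.47 km.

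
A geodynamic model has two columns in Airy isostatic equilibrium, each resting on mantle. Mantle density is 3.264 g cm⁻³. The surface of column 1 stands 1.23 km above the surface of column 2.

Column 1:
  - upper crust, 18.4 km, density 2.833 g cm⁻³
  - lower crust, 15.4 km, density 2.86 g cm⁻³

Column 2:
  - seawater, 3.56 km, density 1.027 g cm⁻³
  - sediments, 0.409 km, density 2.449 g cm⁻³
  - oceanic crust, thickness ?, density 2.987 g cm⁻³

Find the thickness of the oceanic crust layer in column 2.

Take the compensation level at the base of the deeper column (depth z_c below the surface of column 1) and equate Σ ρ_i t_i down to z_c; mantle fills any gap and the z_c terms cancel.
Column 1: 18.4×2.833 + 15.4×2.86 + (z_c − 33.8)×3.264
Column 2: 1.23×0 + 3.56×1.027 + 0.409×2.449 + x×2.987 + (z_c − 1.23 − 3.969 − x)×3.264
The z_c×3.264 term appears on both sides and cancels. Collect the known terms of each column as K = Σ(ρt)_known − 3.264 × (depth of known layers): K_1 = 96.1712 − 3.264×33.8 = −14.152; K_2 = 4.657761 − 3.264×(1.23 + 3.969) = −12.311775.
Balance: K_1 = K_2 − x×(3.264 − 2.987), so x = (K_2 − K_1)/(3.264 − 2.987) = 1.84022/0.277 = 6.64 km.

6.64 km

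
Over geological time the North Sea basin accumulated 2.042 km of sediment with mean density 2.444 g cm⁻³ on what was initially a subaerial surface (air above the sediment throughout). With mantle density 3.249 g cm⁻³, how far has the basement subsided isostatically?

1.54 km

Subaerial load: s = t ρ_sed / ρ_m = 2.042 km × 2.444/3.249 = 1.54 km.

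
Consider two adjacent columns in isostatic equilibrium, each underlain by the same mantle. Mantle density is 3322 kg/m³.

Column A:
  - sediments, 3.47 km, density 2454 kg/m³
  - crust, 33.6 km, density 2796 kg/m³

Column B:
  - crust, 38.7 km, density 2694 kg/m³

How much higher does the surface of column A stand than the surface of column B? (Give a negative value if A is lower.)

For any compensation level in the mantle, the mantle terms cancel and isostasy reduces to e = (Σt_A − Σt_B) − (Σ(ρt)_A − Σ(ρt)_B) / ρ_m.
Σt_A = 37.07 km; Σt_B = 38.7 km; Σ(ρt)_A = 102460.98; Σ(ρt)_B = 104257.8 (in km·kg/m³).
e = (37.07 − 38.7) − (102460.98 − 104257.8) / 3322 = −1.09 km.

−1.09 km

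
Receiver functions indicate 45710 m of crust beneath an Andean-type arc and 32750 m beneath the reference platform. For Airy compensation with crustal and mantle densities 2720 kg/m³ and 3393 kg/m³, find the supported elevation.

2570 m

Excess crust Δ = 45710 m − 32750 m = 12960 m, split between elevation h and root r with h + r = Δ.
Airy balance ρ_c h = (ρ_m − ρ_c) r gives r = h ρ_c/(ρ_m − ρ_c), so h (1 + ρ_c/(ρ_m − ρ_c)) = Δ, i.e. h = Δ (ρ_m − ρ_c)/ρ_m.
h = 12960 m × 673/3393 = 2570 m.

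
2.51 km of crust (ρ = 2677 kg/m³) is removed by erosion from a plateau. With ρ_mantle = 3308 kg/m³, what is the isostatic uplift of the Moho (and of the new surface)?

Unloading: uplift u = e ρ_c/ρ_m = 2.51 km × 2677/3308 = 2.03 km.

2.03 km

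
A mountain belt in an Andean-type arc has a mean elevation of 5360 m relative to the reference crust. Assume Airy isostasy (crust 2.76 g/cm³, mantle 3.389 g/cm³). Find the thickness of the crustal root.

Isostatic balance requires: the weight of the topography is balanced by the buoyancy of the root, ρ_c h = (ρ_m − ρ_c) r.
r = h · ρ_c / (ρ_m − ρ_c) = 5360 m × 2.76 / (3.389 − 2.76) = 23500 m.

23500 m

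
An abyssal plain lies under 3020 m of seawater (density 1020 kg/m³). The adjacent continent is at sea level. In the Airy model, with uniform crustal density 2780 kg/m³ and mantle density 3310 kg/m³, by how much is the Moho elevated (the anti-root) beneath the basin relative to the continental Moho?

10000 m

Balancing pressure at the compensation depth: replacing crust with seawater at the top is compensated by replacing crust with mantle at the base: d (ρ_c − ρ_w) = a (ρ_m − ρ_c).
a = d (ρ_c − ρ_w)/(ρ_m − ρ_c) = 3020 m × 1760/530 = 10000 m.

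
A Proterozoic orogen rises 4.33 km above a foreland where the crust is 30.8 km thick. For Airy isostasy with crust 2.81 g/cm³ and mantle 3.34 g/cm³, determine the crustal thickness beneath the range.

Root depth r = h ρ_c / (ρ_m − ρ_c) = 4.33 km × 2.81 / 0.53 = 22.96 km.
Total thickness = T + h + r = 30.8 km + 4.33 km + 22.96 km = 58.1 km.

58.1 km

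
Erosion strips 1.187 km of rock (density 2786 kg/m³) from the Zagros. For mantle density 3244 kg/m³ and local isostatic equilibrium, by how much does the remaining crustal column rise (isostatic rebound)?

Unloading: uplift u = e ρ_c/ρ_m = 1.187 km × 2786/3244 = 1.02 km.

1.02 km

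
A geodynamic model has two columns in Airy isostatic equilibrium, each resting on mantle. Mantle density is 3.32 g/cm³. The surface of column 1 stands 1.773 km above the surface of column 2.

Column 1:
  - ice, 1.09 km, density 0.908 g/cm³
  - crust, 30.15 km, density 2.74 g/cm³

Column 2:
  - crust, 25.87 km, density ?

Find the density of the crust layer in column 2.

Take the compensation level at the base of the deeper column (depth z_c below the surface of column 1) and equate Σ ρ_i t_i down to z_c; mantle fills any gap and the z_c terms cancel.
Column 1: 1.09×0.908 + 30.15×2.74 + (z_c − 31.24)×3.32
Column 2: 1.773×0 + 25.87×ρ + (z_c − 1.773 − 25.87)×3.32
The z_c×3.32 term appears on both sides and cancels. Collect the known terms of each column as K = Σ(ρt)_known − 3.32 × (depth of known layers): K_1 = 83.60072 − 3.32×31.24 = −20.11608; K_2 = 0 − 3.32×(1.773 + 25.87) = −91.77476.
Balance: K_1 = K_2 + 25.87×ρ, so ρ = (K_1 − K_2)/25.87 = 71.6587/25.87 = 2.77 g/cm³.

2.77 g/cm³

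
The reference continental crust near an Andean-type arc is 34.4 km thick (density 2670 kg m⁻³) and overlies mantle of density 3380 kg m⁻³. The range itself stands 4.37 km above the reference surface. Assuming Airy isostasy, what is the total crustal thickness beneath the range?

55.2 km

Root depth r = h ρ_c / (ρ_m − ρ_c) = 4.37 km × 2670 / 710 = 16.43 km.
Total thickness = T + h + r = 34.4 km + 4.37 km + 16.43 km = 55.2 km.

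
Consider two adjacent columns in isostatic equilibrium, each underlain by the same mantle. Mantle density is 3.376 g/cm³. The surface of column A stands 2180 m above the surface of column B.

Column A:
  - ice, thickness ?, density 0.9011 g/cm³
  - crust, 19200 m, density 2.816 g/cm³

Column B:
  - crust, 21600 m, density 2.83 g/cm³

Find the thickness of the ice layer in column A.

3390 m

Take the compensation level at the base of the deeper column (depth z_c below the surface of column A) and equate Σ ρ_i t_i down to z_c; mantle fills any gap and the z_c terms cancel.
Column A: x×0.9011 + 19200×2.816 + (z_c − 19200 − x)×3.376
Column B: 2180×0 + 21600×2.83 + (z_c − 2180 − 21600)×3.376
The z_c×3.376 term appears on both sides and cancels. Collect the known terms of each column as K = Σ(ρt)_known − 3.376 × (depth of known layers): K_A = 54067.2 − 3.376×19200 = −10752; K_B = 61128 − 3.376×(2180 + 21600) = −19153.28.
Balance: K_A − x×(3.376 − 0.9011) = K_B, so x = (K_A − K_B)/(3.376 − 0.9011) = 8401.28/2.4749 = 3390 m.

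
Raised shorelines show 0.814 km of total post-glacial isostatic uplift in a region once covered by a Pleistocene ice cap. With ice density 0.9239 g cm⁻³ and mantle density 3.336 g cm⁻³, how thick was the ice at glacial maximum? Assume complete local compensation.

u = t ρ_ice/ρ_m → t = u ρ_m/ρ_ice = 0.814 km × 3.336/0.9239 = 2.94 km.

2.94 km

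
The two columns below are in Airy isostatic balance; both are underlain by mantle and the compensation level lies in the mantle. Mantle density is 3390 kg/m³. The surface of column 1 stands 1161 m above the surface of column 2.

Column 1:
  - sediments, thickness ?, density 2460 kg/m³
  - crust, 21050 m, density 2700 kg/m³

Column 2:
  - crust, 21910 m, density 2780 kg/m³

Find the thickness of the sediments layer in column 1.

2990 m

Take the compensation level at the base of the deeper column (depth z_c below the surface of column 1) and equate Σ ρ_i t_i down to z_c; mantle fills any gap and the z_c terms cancel.
Column 1: x×2460 + 21050×2700 + (z_c − 21050 − x)×3390
Column 2: 1161×0 + 21910×2780 + (z_c − 1161 − 21910)×3390
The z_c×3390 term appears on both sides and cancels. Collect the known terms of each column as K = Σ(ρt)_known − 3390 × (depth of known layers): K_1 = 56835000 − 3390×21050 = −14524500; K_2 = 60909800 − 3390×(1161 + 21910) = −17300890.
Balance: K_1 − x×(3390 − 2460) = K_2, so x = (K_1 − K_2)/(3390 − 2460) = 2776390/930 = 2990 m.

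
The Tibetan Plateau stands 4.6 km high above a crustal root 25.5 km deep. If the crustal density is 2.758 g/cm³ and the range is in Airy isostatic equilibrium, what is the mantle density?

3.26 g/cm³

Airy balance: ρ_c h = (ρ_m − ρ_c) r → ρ_m = ρ_c (1 + h/r).
ρ_m = 2.758 × (1 + 4.6 km/25.5 km) = 3.26 g/cm³.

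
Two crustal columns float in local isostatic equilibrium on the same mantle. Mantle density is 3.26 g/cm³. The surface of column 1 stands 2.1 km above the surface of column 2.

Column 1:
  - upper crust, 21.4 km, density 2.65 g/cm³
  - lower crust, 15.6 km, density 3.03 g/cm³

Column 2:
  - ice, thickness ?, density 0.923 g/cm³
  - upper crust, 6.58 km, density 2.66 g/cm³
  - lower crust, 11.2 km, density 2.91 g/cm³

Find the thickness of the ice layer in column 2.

0.825 km

Take the compensation level at the base of the deeper column (depth z_c below the surface of column 1) and equate Σ ρ_i t_i down to z_c; mantle fills any gap and the z_c terms cancel.
Column 1: 21.4×2.65 + 15.6×3.03 + (z_c − 37)×3.26
Column 2: 2.1×0 + x×0.923 + 6.58×2.66 + 11.2×2.91 + (z_c − 2.1 − 17.78 − x)×3.26
The z_c×3.26 term appears on both sides and cancels. Collect the known terms of each column as K = Σ(ρt)_known − 3.26 × (depth of known layers): K_1 = 103.978 − 3.26×37 = −16.642; K_2 = 50.0948 − 3.26×(2.1 + 17.78) = −14.714.
Balance: K_1 = K_2 − x×(3.26 − 0.923), so x = (K_2 − K_1)/(3.26 − 0.923) = 1.928/2.337 = 0.825 km.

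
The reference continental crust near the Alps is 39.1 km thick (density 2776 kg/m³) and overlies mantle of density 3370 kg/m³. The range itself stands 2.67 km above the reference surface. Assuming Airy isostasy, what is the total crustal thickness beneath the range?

54.2 km

Root depth r = h ρ_c / (ρ_m − ρ_c) = 2.67 km × 2776 / 594 = 12.48 km.
Total thickness = T + h + r = 39.1 km + 2.67 km + 12.48 km = 54.2 km.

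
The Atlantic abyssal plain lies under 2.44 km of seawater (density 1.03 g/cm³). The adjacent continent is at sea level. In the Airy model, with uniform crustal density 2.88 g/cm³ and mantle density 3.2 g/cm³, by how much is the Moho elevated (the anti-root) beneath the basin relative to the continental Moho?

14.1 km

Isostatic balance requires: replacing crust with seawater at the top is compensated by replacing crust with mantle at the base: d (ρ_c − ρ_w) = a (ρ_m − ρ_c).
a = d (ρ_c − ρ_w)/(ρ_m − ρ_c) = 2.44 km × 1.85/0.32 = 14.1 km.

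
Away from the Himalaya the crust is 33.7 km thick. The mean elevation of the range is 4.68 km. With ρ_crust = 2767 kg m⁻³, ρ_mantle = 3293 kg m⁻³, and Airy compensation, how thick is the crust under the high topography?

63 km

Root depth r = h ρ_c / (ρ_m − ρ_c) = 4.68 km × 2767 / 526 = 24.62 km.
Total thickness = T + h + r = 33.7 km + 4.68 km + 24.62 km = 63 km.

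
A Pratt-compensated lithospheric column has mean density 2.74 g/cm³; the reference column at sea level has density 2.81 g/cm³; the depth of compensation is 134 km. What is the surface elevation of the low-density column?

3.42 km

ρ_ref D = ρ (D + h) → h = D (ρ_ref − ρ)/ρ.
h = 134 km × (2.81 − 2.74)/2.74 = 3.42 km.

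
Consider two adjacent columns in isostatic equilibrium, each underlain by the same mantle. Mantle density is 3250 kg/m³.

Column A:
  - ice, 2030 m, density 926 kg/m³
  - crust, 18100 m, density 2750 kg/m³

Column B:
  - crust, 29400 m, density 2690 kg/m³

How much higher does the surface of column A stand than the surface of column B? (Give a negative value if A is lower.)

For any compensation level in the mantle, the mantle terms cancel and isostasy reduces to e = (Σt_A − Σt_B) − (Σ(ρt)_A − Σ(ρt)_B) / ρ_m.
Σt_A = 20130 m; Σt_B = 29400 m; Σ(ρt)_A = 51654780; Σ(ρt)_B = 79086000 (in m·kg/m³).
e = (20130 − 29400) − (51654780 − 79086000) / 3250 = −830 m.

−830 m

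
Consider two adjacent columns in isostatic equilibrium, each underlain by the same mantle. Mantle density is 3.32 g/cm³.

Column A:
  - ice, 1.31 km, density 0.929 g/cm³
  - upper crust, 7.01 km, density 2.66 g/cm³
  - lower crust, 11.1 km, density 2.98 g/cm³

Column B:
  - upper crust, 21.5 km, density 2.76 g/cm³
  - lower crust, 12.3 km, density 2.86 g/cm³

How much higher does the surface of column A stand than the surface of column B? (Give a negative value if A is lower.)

−1.86 km

For any compensation level in the mantle, the mantle terms cancel and isostasy reduces to e = (Σt_A − Σt_B) − (Σ(ρt)_A − Σ(ρt)_B) / ρ_m.
Σt_A = 19.42 km; Σt_B = 33.8 km; Σ(ρt)_A = 52.94159; Σ(ρt)_B = 94.518 (in km·g/cm³).
e = (19.42 − 33.8) − (52.94159 − 94.518) / 3.32 = −1.86 km.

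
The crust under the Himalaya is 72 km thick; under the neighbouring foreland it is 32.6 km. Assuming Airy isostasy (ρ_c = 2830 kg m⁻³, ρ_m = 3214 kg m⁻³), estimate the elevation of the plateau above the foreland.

4.71 km

Excess crust Δ = 72 km − 32.6 km = 39.4 km, split between elevation h and root r with h + r = Δ.
Airy balance ρ_c h = (ρ_m − ρ_c) r gives r = h ρ_c/(ρ_m − ρ_c), so h (1 + ρ_c/(ρ_m − ρ_c)) = Δ, i.e. h = Δ (ρ_m − ρ_c)/ρ_m.
h = 39.4 km × 384/3214 = 4.71 km.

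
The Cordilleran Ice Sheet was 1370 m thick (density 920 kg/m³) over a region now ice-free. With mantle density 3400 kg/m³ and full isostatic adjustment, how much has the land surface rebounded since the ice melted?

371 m

Removing the load lets mantle flow back in; uplift u satisfies ρ_ice t = ρ_m u.
u = t ρ_ice/ρ_m = 1370 m × 920/3400 = 371 m.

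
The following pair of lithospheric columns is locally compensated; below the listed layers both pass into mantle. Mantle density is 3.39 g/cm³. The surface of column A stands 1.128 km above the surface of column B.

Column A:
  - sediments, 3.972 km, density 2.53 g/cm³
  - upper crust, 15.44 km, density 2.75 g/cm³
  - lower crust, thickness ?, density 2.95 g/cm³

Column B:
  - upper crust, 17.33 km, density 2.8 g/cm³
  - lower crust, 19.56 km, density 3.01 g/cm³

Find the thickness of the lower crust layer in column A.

18.6 km

Take the compensation level at the base of the deeper column (depth z_c below the surface of column A) and equate Σ ρ_i t_i down to z_c; mantle fills any gap and the z_c terms cancel.
Column A: 3.972×2.53 + 15.44×2.75 + x×2.95 + (z_c − 19.412 − x)×3.39
Column B: 1.128×0 + 17.33×2.8 + 19.56×3.01 + (z_c − 1.128 − 36.89)×3.39
The z_c×3.39 term appears on both sides and cancels. Collect the known terms of each column as K = Σ(ρt)_known − 3.39 × (depth of known layers): K_A = 52.50916 − 3.39×19.412 = −13.29752; K_B = 107.3996 − 3.39×(1.128 + 36.89) = −21.48142.
Balance: K_A − x×(3.39 − 2.95) = K_B, so x = (K_A − K_B)/(3.39 − 2.95) = 8.1839/0.44 = 18.6 km.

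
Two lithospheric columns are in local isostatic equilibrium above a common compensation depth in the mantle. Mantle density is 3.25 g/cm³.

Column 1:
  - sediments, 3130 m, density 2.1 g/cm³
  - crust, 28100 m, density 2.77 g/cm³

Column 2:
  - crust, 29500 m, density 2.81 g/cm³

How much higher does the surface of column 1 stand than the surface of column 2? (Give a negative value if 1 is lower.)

1260 m

For any compensation level in the mantle, the mantle terms cancel and isostasy reduces to e = (Σt_1 − Σt_2) − (Σ(ρt)_1 − Σ(ρt)_2) / ρ_m.
Σt_1 = 31230 m; Σt_2 = 29500 m; Σ(ρt)_1 = 84410; Σ(ρt)_2 = 82895 (in m·g/cm³).
e = (31230 − 29500) − (84410 − 82895) / 3.25 = 1260 m.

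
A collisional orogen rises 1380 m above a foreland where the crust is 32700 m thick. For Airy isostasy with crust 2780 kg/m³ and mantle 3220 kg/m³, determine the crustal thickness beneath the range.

Root depth r = h ρ_c / (ρ_m − ρ_c) = 1380 m × 2780 / 440 = 8719 m.
Total thickness = T + h + r = 32700 m + 1380 m + 8719 m = 42800 m.

42800 m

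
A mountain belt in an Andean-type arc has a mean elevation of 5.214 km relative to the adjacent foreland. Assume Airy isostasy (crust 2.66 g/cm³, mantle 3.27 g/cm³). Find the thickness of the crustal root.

In Airy isostatic equilibrium: the weight of the topography is balanced by the buoyancy of the root, ρ_c h = (ρ_m − ρ_c) r.
r = h · ρ_c / (ρ_m − ρ_c) = 5.214 km × 2.66 / (3.27 − 2.66) = 22.7 km.

22.7 km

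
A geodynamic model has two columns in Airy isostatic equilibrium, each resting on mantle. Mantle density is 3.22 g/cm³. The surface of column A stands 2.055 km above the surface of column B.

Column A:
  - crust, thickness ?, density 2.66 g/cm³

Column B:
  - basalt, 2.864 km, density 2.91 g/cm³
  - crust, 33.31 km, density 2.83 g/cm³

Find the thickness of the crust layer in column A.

36.6 km

Take the compensation level at the base of the deeper column (depth z_c below the surface of column A) and equate Σ ρ_i t_i down to z_c; mantle fills any gap and the z_c terms cancel.
Column A: x×2.66 + (z_c − 0 − x)×3.22
Column B: 2.055×0 + 2.864×2.91 + 33.31×2.83 + (z_c − 2.055 − 36.174)×3.22
The z_c×3.22 term appears on both sides and cancels. Collect the known terms of each column as K = Σ(ρt)_known − 3.22 × (depth of known layers): K_A = 0 − 3.22×0 = 0; K_B = 102.60154 − 3.22×(2.055 + 36.174) = −20.49584.
Balance: K_A − x×(3.22 − 2.66) = K_B, so x = (K_A − K_B)/(3.22 − 2.66) = 20.4958/0.56 = 36.6 km.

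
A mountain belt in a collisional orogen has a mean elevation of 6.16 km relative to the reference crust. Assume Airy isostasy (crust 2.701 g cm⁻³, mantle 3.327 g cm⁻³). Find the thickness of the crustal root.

26.6 km

By Archimedes' principle applied to the lithosphere: the weight of the topography is balanced by the buoyancy of the root, ρ_c h = (ρ_m − ρ_c) r.
r = h · ρ_c / (ρ_m − ρ_c) = 6.16 km × 2.701 / (3.327 − 2.701) = 26.6 km.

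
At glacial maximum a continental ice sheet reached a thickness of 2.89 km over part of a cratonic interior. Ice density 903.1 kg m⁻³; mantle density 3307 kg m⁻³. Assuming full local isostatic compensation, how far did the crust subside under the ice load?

0.789 km

In Airy isostatic equilibrium: the ice load ρ_ice t is balanced by mantle displaced below, ρ_m s.
s = t ρ_ice / ρ_m = 2.89 km × 903.1/3307 = 0.789 km.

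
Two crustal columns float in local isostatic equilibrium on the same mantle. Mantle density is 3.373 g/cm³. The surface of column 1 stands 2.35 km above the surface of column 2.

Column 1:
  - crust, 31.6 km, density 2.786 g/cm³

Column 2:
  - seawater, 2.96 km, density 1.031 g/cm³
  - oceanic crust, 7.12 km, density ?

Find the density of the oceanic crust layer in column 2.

Take the compensation level at the base of the deeper column (depth z_c below the surface of column 1) and equate Σ ρ_i t_i down to z_c; mantle fills any gap and the z_c terms cancel.
Column 1: 31.6×2.786 + (z_c − 31.6)×3.373
Column 2: 2.35×0 + 2.96×1.031 + 7.12×ρ + (z_c − 2.35 − 10.08)×3.373
The z_c×3.373 term appears on both sides and cancels. Collect the known terms of each column as K = Σ(ρt)_known − 3.373 × (depth of known layers): K_1 = 88.0376 − 3.373×31.6 = −18.5492; K_2 = 3.05176 − 3.373×(2.35 + 10.08) = −38.87463.
Balance: K_1 = K_2 + 7.12×ρ, so ρ = (K_1 − K_2)/7.12 = 20.3254/7.12 = 2.85 g/cm³.

2.85 g/cm³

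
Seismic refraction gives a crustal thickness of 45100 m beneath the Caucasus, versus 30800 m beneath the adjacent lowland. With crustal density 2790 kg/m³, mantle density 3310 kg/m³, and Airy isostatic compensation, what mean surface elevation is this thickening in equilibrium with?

Excess crust Δ = 45100 m − 30800 m = 14300 m, split between elevation h and root r with h + r = Δ.
Airy balance ρ_c h = (ρ_m − ρ_c) r gives r = h ρ_c/(ρ_m − ρ_c), so h (1 + ρ_c/(ρ_m − ρ_c)) = Δ, i.e. h = Δ (ρ_m − ρ_c)/ρ_m.
h = 14300 m × 520/3310 = 2250 m.

2250 m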